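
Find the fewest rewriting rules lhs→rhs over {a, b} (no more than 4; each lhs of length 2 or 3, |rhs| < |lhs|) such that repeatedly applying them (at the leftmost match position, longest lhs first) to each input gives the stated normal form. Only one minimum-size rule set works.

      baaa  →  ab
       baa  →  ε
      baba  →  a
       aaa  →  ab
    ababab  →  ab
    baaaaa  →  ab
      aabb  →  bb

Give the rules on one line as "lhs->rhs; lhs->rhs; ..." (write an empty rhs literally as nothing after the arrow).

  | baaa => aaa => ab
  | baa => aa => ε
  | baba => ba => a
  | aaa => ab

aa->; aaa->ab; ba->a; bab->b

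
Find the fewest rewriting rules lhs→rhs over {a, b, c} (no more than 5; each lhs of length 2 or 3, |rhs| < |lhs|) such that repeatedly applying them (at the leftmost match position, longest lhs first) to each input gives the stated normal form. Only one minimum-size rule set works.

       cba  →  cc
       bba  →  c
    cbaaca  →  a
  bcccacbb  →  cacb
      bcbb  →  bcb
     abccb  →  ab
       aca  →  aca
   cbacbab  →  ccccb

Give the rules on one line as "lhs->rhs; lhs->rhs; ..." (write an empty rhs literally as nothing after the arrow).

  | cba => cc
  | bba => ba => c
  | cbaaca => ccaca => bcca => a
  | bcccacbb => cacbb => cacb

ba->c; bb->b; bcc->; cca->bc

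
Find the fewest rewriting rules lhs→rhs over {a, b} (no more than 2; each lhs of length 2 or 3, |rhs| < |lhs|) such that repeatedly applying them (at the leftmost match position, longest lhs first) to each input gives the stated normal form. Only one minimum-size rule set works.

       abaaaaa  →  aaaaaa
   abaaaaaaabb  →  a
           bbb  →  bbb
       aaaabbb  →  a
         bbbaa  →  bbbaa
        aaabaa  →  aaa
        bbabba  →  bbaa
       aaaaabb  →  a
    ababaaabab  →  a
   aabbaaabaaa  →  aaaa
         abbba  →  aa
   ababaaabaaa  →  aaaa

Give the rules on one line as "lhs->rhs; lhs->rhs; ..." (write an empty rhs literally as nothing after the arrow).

  | abaaaaa => aaaaaa
  | abaaaaaaabb => aaaaaaaabb => aaaaaaabb => aaaaaabb => aaaaabb => aaaabb => aaabb => aabb => abb => ab => a
  | bbb
  | aaaabbb => aaabbb => aabbb => abbb => abb => ab => a

aab->ab; ab->a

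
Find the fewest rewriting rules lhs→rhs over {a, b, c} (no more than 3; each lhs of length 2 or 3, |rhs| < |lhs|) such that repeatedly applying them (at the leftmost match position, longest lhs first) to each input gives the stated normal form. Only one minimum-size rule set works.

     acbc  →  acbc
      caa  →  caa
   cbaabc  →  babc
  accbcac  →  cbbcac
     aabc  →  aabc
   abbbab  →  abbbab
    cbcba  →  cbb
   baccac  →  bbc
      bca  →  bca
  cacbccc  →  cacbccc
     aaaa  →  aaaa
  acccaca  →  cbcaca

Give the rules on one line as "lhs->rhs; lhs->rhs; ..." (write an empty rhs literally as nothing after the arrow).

  | acbc
  | caa
  | cbaabc => babc
  | accbcac => cbbcac

acc->cb; cba->b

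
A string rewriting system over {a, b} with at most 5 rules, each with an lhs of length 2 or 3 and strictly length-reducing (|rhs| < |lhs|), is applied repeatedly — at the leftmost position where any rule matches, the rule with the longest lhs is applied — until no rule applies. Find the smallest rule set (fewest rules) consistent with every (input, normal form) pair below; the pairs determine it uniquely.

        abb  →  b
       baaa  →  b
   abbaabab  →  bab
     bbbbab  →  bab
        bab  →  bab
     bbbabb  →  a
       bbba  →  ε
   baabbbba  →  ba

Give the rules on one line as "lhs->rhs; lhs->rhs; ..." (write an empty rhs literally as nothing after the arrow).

aa->b; aab->; aba->; bb->a

  | abb => aa => b
  | baaa => bba => aa => b
  | abbaabab => aaaabab => baabab => bab
  | bbbbab => abbab => aaab => bab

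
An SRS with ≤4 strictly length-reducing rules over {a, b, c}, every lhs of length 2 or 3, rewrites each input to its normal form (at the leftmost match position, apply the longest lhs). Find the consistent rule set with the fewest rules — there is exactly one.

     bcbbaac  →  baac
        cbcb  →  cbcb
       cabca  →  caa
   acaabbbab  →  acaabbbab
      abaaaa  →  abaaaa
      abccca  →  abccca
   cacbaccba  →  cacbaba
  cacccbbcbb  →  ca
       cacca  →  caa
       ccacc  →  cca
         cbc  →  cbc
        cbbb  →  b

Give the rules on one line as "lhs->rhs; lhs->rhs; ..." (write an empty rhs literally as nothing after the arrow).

acc->a; bca->a; cbb->

  | bcbbaac => baac
  | cbcb
  | cabca => caa
  | acaabbbab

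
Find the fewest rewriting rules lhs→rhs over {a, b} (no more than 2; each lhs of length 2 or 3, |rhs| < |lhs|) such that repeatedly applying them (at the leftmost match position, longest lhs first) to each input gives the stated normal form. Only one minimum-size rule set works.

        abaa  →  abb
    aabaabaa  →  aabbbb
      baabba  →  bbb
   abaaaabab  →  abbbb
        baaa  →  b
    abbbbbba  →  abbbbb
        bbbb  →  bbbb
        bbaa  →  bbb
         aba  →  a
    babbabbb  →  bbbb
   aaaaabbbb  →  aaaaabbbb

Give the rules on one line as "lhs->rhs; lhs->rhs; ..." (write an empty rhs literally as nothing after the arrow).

  | abaa => abb
  | aabaabaa => aabbbaa => aabbbb
  | baabba => bbbba => bbb
  | abaaaabab => abbaabab => abbbbab => abbbb

ba->; baa->bb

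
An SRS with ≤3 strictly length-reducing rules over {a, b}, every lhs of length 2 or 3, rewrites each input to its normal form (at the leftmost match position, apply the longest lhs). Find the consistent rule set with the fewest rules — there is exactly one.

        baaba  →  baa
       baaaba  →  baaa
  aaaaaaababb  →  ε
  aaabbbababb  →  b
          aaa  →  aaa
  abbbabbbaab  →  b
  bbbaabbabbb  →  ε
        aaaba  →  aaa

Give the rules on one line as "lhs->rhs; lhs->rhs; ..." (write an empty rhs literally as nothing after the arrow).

ab->b; aba->a; bb->

  | baaba => baa
  | baaaba => baaa
  | aaaaaaababb => aaaaaaabb => aaaaaabb => aaaaabb => aaaabb => aaabb => aabb => abb => bb => ε
  | aaabbbababb => aabbbababb => abbbababb => bbbababb => bababb => babb => bbb => b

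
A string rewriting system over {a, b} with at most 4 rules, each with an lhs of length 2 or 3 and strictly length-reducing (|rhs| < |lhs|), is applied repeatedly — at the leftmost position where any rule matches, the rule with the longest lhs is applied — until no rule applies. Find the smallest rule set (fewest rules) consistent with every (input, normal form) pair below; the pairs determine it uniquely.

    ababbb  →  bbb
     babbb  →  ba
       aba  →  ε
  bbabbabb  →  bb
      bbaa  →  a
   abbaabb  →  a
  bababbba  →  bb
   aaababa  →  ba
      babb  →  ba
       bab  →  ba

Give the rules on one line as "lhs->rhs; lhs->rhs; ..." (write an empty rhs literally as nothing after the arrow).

  | ababbb => aabbb => bbb
  | babbb => babb => bab => ba
  | aba => aa => ε
  | bbabbabb => bbabb => bb

aa->; ab->a; bba->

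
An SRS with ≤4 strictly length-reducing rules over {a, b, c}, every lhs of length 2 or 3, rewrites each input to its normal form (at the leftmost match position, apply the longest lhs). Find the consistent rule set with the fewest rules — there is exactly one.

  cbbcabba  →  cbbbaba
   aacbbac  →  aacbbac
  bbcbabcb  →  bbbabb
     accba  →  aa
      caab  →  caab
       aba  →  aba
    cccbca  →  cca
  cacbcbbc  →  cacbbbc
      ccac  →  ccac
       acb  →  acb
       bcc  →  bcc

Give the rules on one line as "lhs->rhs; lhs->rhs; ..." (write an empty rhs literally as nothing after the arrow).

  | cbbcabba => cbbbaba
  | aacbbac
  | bbcbabcb => bbbabcb => bbbabb
  | accba => aa

bcb->bb; cab->ba; ccb->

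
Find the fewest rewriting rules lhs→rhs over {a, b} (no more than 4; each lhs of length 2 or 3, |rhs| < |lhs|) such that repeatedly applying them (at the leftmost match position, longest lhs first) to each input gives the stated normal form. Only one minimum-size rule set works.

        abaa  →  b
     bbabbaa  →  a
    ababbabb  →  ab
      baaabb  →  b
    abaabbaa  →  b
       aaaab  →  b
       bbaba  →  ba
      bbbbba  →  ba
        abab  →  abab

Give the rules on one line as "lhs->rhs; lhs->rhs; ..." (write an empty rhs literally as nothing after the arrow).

  | abaa => aab => b
  | bbabbaa => aabbaa => bbaa => aaa => a
  | ababbabb => abaaabb => aababb => babb => baa => ab
  | baaabb => ababb => abaa => aab => b

aa->; baa->ab; bb->a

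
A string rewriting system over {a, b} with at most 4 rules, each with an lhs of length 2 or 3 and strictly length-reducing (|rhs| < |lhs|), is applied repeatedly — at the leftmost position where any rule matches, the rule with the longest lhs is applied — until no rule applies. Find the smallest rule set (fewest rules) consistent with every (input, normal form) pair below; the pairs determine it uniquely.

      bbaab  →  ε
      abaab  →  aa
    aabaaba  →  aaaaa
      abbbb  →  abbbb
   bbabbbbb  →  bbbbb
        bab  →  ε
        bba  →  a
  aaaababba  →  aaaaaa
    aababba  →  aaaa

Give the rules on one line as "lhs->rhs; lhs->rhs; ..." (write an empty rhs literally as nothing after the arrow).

  | bbaab => bab => ε
  | abaab => aab => aa
  | aabaaba => aaaaba => aaaaa
  | abbbb

aab->aa; ba->a; baa->a; bab->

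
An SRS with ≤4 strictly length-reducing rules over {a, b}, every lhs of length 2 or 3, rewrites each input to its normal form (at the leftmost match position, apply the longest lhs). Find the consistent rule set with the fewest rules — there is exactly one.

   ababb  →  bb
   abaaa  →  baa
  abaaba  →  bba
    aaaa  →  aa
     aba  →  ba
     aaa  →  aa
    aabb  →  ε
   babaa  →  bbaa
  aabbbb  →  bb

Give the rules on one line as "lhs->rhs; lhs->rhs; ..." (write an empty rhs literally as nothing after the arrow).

  | ababb => babb => bb
  | abaaa => baaa => baa
  | abaaba => baaba => baba => bba
  | aaaa => aaa => aa

aaa->aa; ab->; aba->ba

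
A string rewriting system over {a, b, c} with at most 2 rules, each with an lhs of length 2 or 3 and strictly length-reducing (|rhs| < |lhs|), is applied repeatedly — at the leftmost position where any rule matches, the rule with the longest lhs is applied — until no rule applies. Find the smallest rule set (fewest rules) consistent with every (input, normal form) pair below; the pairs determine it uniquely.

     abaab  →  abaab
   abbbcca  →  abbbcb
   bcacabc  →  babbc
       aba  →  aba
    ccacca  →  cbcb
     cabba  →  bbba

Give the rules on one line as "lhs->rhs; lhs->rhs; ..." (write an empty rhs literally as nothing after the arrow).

bca->ba; ca->b

  | abaab
  | abbbcca => abbbcb
  | bcacabc => bacabc => babbc
  | aba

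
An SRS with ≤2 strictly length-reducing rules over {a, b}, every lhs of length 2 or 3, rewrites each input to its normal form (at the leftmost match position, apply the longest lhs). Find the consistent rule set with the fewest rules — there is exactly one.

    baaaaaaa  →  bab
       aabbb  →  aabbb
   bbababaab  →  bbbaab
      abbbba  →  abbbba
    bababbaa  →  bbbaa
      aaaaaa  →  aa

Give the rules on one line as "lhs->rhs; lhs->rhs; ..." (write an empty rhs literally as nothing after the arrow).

  | baaaaaaa => babaaaa => baaa => bab
  | aabbb
  | bbababaab => bbbaab
  | abbbba

aaa->ab; aba->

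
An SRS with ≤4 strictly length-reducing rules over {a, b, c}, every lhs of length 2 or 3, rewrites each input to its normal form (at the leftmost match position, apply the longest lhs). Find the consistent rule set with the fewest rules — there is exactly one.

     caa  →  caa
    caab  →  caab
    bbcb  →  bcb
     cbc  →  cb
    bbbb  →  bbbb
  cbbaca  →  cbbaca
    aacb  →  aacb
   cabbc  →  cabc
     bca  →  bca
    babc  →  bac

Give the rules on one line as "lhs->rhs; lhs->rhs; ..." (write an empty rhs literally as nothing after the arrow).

  | caa
  | caab
  | bbcb => bcb
  | cbc => cb

bab->ba; bbc->bc; cbc->cb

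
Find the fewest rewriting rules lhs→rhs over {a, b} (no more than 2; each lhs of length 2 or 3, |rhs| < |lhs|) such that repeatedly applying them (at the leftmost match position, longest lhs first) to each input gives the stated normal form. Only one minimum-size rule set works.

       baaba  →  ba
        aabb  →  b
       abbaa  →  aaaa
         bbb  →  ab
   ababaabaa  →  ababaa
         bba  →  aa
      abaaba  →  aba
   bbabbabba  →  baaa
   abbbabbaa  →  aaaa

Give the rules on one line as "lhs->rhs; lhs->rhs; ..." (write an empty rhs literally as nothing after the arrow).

  | baaba => ba
  | aabb => b
  | abbaa => aaaa
  | bbb => ab

aab->; bb->a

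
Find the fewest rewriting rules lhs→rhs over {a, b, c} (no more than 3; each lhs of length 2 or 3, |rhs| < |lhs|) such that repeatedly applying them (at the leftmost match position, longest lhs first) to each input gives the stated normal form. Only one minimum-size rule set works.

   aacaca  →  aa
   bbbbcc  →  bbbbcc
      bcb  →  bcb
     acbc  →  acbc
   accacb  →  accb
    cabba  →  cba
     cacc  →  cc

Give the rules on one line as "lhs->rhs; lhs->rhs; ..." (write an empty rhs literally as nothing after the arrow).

  | aacaca => aaca => aa
  | bbbbcc
  | bcb
  | acbc

ca->; cab->c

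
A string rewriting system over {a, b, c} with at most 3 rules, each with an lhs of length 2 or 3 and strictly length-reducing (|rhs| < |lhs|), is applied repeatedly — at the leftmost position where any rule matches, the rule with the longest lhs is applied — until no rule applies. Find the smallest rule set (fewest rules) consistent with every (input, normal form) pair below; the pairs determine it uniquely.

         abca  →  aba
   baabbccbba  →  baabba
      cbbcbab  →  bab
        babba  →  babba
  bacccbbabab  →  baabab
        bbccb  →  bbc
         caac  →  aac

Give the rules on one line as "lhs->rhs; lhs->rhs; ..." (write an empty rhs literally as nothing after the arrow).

ca->a; cb->

  | abca => aba
  | baabbccbba => baabbcba => baabba
  | cbbcbab => bcbab => bab
  | babba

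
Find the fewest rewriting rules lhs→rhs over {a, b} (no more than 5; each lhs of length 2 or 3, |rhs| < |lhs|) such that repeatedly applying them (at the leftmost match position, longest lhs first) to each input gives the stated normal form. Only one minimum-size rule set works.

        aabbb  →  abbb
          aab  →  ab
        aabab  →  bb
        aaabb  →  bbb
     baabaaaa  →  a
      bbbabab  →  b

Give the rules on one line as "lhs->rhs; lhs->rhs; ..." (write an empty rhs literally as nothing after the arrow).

  | aabbb => abbb
  | aab => ab
  | aabab => abab => bb
  | aaabb => bbb

aa->a; aaa->b; aba->b; bba->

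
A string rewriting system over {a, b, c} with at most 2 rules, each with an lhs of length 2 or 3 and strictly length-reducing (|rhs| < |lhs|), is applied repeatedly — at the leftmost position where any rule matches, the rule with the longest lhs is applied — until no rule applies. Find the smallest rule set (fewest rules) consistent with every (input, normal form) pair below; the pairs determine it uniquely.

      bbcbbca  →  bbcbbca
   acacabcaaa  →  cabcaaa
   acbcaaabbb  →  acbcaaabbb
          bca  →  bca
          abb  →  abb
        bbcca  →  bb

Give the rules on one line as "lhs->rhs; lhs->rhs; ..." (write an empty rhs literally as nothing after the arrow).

aca->; cca->

  | bbcbbca
  | acacabcaaa => cabcaaa
  | acbcaaabbb
  | bca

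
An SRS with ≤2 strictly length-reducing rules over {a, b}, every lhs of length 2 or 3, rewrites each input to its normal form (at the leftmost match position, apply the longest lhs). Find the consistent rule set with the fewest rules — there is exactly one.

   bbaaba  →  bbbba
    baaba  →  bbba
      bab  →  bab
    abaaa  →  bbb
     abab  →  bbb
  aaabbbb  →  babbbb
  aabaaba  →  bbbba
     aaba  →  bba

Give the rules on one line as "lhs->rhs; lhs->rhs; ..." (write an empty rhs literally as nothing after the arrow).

aa->b; aba->bb

  | bbaaba => bbbba
  | baaba => bbba
  | bab
  | abaaa => bbaa => bbb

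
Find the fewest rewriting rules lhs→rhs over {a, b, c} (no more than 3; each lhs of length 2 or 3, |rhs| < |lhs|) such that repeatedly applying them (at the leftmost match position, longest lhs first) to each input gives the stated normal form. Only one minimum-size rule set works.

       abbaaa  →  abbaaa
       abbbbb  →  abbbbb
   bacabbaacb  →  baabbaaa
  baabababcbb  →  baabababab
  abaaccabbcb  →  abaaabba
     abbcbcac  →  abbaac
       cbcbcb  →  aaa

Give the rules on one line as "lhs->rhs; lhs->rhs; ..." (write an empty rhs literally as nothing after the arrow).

  | abbaaa
  | abbbbb
  | bacabbaacb => baabbaacb => baabbaaa
  | baabababcbb => baabababab

ca->a; cb->a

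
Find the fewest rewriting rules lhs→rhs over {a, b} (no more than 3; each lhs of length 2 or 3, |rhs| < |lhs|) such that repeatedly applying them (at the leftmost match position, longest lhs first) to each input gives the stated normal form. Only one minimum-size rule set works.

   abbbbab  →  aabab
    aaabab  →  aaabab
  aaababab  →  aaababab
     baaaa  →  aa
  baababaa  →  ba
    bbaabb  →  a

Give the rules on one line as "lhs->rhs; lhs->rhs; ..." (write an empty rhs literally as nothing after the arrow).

  | abbbbab => aabab
  | aaabab
  | aaababab
  | baaaa => aa

baa->; bbb->a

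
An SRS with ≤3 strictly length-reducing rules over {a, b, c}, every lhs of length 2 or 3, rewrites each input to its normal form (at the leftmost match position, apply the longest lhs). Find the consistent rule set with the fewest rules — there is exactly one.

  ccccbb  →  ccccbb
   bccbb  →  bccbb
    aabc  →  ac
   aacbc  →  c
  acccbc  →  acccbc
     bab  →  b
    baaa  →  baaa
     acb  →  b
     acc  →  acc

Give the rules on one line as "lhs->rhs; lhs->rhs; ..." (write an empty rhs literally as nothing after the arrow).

ab->; acb->b

  | ccccbb
  | bccbb
  | aabc => ac
  | aacbc => abc => c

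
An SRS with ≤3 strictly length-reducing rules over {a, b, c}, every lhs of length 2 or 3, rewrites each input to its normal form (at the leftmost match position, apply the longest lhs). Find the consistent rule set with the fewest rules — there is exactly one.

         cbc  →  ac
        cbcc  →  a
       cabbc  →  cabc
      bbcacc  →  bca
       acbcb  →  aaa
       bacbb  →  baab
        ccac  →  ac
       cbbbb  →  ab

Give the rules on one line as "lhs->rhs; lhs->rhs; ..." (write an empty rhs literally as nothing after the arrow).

bb->b; cb->a; cc->

  | cbc => ac
  | cbcc => acc => a
  | cabbc => cabc
  | bbcacc => bcacc => bca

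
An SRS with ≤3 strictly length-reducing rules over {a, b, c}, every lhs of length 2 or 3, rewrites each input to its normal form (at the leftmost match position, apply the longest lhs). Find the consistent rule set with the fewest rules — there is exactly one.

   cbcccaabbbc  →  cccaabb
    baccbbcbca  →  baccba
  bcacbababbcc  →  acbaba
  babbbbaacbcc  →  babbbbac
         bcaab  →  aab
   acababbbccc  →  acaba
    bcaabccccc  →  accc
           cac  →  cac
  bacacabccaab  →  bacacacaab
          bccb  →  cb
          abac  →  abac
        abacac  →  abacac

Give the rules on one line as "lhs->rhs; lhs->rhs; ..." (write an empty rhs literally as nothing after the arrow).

  | cbcccaabbbc => cccaabbbc => cccaabb
  | baccbbcbca => baccbbca => baccba
  | bcacbababbcc => acbababbcc => acbababc => acbaba
  | babbbbaacbcc => babbbbabcc => babbbbac

aac->a; bc->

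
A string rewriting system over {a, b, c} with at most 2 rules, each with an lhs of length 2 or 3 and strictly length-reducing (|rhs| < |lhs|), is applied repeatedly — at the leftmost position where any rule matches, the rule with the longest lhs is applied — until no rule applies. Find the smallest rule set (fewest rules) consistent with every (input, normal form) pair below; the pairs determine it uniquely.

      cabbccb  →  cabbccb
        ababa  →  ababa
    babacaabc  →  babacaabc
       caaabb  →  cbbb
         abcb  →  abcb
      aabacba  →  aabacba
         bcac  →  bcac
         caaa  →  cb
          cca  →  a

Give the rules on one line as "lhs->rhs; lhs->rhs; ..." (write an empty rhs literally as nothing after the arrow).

  | cabbccb
  | ababa
  | babacaabc
  | caaabb => cbbb

aaa->b; cca->a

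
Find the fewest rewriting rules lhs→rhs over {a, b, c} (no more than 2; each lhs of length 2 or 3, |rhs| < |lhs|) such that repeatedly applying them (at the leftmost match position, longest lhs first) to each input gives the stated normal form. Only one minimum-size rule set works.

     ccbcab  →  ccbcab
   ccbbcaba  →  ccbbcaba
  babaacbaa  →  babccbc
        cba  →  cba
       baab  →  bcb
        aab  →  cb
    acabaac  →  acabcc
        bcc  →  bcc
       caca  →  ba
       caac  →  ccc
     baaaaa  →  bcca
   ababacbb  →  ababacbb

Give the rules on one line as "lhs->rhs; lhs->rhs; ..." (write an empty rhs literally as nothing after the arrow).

aa->c; cac->b

  | ccbcab
  | ccbbcaba
  | babaacbaa => babccbaa => babccbc
  | cba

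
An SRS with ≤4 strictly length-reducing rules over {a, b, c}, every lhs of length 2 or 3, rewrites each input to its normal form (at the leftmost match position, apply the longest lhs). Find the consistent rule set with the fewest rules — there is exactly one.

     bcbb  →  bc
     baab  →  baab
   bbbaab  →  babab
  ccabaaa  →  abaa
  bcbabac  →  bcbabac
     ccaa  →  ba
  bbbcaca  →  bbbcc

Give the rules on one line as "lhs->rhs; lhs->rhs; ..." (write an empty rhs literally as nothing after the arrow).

aca->c; bba->ab; cbb->c; cca->b

  | bcbb => bc
  | baab
  | bbbaab => babab
  | ccabaaa => bbaaa => abaa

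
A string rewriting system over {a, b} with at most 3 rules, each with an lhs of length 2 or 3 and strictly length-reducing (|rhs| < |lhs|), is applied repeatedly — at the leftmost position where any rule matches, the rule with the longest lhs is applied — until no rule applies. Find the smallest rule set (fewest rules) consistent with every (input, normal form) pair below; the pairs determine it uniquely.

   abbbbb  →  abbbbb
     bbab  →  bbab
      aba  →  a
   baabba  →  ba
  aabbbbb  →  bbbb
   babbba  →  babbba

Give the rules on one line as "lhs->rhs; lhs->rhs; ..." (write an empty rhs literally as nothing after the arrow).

aab->; aba->a; baa->aa

  | abbbbb
  | bbab
  | aba => a
  | baabba => aabba => ba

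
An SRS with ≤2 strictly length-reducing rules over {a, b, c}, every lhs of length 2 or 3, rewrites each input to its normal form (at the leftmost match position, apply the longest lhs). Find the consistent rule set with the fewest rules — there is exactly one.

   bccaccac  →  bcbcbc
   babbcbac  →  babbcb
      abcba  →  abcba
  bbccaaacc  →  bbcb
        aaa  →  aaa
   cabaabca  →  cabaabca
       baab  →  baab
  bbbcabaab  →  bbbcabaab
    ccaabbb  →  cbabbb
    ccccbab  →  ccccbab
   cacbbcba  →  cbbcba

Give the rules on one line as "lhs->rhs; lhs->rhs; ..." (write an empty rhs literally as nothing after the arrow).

  | bccaccac => bcbccac => bcbcbc
  | babbcbac => babbcb
  | abcba
  | bbccaaacc => bbcbaacc => bbcbac => bbcb

ac->; cca->cb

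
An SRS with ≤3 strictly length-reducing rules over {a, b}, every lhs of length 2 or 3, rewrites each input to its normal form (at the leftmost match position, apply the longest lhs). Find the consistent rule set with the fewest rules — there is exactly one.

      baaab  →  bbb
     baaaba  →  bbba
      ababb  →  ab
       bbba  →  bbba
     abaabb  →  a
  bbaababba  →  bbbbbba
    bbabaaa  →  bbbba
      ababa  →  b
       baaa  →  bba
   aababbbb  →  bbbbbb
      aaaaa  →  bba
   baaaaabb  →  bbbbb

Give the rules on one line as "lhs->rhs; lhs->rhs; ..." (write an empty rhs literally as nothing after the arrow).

  | baaab => bbab => bbb
  | baaaba => bbaba => bbba
  | ababb => abbb => ab
  | bbba

aa->b; abb->a; bab->bb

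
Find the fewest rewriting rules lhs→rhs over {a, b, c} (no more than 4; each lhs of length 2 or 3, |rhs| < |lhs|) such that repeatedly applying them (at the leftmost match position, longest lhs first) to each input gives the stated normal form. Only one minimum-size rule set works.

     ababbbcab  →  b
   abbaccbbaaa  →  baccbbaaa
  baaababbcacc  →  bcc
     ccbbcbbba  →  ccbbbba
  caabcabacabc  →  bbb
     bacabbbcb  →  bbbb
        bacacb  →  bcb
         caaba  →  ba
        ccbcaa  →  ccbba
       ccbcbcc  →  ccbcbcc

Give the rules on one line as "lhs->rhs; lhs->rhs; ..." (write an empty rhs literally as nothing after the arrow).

  | ababbbcab => abbbcab => bbcab => bab => b
  | abbaccbbaaa => baccbbaaa
  | baaababbcacc => baaabbcacc => baabcacc => bacacc => babcc => bcc
  | ccbbcbbba => ccbbbba

ab->; bbc->b; ca->b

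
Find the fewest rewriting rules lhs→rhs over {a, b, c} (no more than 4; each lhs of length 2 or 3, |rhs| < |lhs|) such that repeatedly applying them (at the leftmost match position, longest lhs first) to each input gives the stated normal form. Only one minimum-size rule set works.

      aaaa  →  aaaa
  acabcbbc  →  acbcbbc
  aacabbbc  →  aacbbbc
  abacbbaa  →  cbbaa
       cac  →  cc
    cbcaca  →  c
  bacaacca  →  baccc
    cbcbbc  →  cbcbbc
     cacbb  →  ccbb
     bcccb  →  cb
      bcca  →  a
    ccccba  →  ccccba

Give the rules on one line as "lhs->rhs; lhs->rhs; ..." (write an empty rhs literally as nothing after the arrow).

aba->; bcc->; ca->c

  | aaaa
  | acabcbbc => acbcbbc
  | aacabbbc => aacbbbc
  | abacbbaa => cbbaa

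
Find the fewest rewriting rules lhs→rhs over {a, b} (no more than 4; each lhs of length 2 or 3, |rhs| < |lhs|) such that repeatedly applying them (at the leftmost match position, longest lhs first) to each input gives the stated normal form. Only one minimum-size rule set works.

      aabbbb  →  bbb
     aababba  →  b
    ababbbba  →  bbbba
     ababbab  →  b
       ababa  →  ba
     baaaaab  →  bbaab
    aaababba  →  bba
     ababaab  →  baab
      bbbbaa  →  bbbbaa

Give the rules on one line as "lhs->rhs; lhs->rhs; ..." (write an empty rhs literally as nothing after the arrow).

aaa->b; aba->; abb->aa; bab->

  | aabbbb => aaabb => bbb
  | aababba => abba => aaa => b
  | ababbbba => bbbba
  | ababbab => bbab => b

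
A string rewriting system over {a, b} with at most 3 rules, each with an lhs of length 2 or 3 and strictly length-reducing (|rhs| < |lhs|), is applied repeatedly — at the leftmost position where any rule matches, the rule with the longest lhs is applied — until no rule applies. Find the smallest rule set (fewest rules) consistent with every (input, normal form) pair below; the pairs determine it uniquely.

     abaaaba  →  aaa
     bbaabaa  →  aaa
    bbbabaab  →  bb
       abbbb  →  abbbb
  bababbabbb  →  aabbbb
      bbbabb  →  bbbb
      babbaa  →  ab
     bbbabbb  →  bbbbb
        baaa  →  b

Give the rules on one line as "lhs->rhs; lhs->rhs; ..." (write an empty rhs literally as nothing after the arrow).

ba->b; bab->a; bba->b

  | abaaaba => abaaba => ababa => aaa
  | bbaabaa => babaa => aaa
  | bbbabaab => bbbaab => bbab => bb
  | abbbb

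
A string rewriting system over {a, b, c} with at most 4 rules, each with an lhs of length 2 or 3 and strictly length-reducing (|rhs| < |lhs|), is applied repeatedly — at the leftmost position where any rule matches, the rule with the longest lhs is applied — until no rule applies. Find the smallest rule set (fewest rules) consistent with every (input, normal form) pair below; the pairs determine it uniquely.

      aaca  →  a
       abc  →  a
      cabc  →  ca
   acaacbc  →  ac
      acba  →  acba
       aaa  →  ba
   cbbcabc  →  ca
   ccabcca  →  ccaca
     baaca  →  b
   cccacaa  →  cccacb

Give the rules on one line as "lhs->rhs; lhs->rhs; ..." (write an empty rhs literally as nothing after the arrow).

  | aaca => bca => a
  | abc => a
  | cabc => ca
  | acaacbc => acbcbc => acbc => ac

aa->b; bbc->a; bc->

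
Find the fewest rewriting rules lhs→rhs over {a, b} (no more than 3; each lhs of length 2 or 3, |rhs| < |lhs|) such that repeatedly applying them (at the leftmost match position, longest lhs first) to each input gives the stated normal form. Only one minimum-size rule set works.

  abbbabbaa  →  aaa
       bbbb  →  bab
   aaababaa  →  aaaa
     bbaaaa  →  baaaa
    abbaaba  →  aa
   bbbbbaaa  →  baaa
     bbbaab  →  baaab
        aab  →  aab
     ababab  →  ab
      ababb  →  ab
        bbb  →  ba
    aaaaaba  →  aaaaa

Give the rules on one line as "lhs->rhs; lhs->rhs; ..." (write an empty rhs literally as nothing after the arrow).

aba->a; bb->b; bbb->ba

  | abbbabbaa => abaabbaa => aabbaa => aabaa => aaa
  | bbbb => bab
  | aaababaa => aaabaa => aaaa
  | bbaaaa => baaaa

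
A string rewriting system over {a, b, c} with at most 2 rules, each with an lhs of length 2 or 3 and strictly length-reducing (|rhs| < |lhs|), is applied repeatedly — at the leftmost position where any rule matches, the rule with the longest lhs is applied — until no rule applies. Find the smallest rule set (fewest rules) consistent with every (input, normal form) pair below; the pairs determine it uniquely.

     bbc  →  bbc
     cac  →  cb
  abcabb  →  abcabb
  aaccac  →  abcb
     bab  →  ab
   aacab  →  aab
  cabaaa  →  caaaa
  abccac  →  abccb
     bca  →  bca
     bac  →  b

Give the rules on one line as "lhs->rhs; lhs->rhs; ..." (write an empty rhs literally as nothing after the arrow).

  | bbc
  | cac => cb
  | abcabb
  | aaccac => abcac => abcb

ac->b; ba->a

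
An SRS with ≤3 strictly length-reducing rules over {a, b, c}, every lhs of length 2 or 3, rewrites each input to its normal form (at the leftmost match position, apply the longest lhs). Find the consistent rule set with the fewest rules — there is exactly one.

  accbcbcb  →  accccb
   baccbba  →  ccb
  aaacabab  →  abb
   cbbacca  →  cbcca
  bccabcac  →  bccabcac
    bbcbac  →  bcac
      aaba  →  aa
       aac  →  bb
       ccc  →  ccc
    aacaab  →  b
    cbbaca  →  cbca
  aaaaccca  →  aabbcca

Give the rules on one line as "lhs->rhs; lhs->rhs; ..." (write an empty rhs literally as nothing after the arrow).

  | accbcbcb => accccb
  | baccbba => ccbba => ccb
  | aaacabab => abbabab => abbab => abb
  | cbbacca => cbcca

aac->bb; ba->; bcb->c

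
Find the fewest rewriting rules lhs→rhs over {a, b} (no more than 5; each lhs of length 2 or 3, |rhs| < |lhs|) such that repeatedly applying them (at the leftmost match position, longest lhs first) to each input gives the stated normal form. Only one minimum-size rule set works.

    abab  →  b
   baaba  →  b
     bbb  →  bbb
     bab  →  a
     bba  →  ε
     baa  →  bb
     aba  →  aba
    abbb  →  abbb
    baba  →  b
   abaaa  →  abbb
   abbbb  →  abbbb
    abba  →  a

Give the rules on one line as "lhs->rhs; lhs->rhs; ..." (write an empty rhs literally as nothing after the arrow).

  | abab => aa => b
  | baaba => bbba => b
  | bbb
  | bab => a

aa->b; aaa->bb; bab->a; bba->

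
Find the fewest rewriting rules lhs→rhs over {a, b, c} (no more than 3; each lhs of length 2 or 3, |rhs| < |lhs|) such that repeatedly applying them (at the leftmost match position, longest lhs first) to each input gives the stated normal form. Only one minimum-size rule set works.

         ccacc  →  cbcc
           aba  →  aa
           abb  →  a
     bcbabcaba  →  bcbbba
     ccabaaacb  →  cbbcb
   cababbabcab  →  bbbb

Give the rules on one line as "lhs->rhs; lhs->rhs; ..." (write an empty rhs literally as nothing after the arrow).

ab->a; ac->c; ca->b

  | ccacc => cbcc
  | aba => aa
  | abb => ab => a
  | bcbabcaba => bcbacaba => bcbcaba => bcbbba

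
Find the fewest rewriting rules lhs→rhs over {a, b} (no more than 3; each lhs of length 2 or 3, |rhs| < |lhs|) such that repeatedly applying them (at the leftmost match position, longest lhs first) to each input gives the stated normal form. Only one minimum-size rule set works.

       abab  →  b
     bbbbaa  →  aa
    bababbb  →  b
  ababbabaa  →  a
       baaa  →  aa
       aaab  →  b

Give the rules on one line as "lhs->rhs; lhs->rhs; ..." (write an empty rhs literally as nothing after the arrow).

ab->b; ba->; bb->

  | abab => bab => b
  | bbbbaa => bbaa => aa
  | bababbb => babbb => bbb => b
  | ababbabaa => babbabaa => bbabaa => abaa => baa => a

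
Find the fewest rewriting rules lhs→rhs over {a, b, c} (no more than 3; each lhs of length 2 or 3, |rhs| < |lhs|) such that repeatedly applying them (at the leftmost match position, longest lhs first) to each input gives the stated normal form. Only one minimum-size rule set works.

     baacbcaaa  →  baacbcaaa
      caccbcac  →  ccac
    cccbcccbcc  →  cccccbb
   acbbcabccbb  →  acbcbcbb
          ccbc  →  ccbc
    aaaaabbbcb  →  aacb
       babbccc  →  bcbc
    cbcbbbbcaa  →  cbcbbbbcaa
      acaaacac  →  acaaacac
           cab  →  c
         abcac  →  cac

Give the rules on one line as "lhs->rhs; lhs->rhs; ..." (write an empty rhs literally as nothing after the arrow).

  | baacbcaaa
  | caccbcac => cabcac => ccac
  | cccbcccbcc => ccccbcbcc => ccccbccb => cccccbb
  | acbbcabccbb => acbbcccbb => acbcbcbb

ab->; acc->a; bcc->cb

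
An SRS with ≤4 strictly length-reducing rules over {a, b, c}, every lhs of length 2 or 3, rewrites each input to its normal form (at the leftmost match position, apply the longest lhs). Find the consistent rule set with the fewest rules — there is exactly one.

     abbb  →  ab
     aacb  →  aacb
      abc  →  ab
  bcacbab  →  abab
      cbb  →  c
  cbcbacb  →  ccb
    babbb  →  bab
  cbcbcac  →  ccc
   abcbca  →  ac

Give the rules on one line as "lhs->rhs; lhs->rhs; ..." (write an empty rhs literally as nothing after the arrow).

  | abbb => ab
  | aacb
  | abc => ab
  | bcacbab => bacbab => abab

bac->a; bb->; bc->b; ca->c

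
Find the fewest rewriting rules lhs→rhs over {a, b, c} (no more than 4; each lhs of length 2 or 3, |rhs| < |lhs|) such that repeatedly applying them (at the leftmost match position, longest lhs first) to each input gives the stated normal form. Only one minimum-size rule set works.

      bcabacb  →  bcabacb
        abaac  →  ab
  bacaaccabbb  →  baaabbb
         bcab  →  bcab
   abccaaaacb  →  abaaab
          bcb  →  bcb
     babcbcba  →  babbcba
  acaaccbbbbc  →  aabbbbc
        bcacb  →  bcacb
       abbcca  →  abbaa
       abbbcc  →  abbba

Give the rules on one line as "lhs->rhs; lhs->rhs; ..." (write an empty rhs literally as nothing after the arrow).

  | bcabacb
  | abaac => ab
  | bacaaccabbb => baccabbb => baaabbb
  | bcab

aac->; cbc->bc; cc->a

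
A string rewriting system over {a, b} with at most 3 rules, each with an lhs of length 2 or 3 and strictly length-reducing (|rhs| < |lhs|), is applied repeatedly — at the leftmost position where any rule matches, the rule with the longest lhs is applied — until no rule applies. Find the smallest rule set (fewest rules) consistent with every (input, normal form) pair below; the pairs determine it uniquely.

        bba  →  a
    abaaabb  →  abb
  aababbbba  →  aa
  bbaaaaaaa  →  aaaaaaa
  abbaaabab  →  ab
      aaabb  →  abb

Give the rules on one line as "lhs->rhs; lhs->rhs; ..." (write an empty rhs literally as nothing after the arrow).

  | bba => ba => a
  | abaaabb => aaaabb => aaabb => aabb => abb
  | aababbbba => ababbbba => aabbbba => abbbba => abbba => abba => aba => aa
  | bbaaaaaaa => baaaaaaa => aaaaaaa

aab->ab; ba->a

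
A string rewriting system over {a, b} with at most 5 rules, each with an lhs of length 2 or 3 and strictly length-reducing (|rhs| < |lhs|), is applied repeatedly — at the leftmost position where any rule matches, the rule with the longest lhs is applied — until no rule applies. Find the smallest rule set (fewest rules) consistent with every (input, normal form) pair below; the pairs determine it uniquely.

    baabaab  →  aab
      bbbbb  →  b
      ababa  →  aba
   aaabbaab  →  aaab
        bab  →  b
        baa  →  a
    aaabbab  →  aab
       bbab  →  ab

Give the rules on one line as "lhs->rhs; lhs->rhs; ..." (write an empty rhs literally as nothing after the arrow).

  | baabaab => abaab => aab
  | bbbbb => bbb => b
  | ababa => aba
  | aaabbaab => aabaab => aaab

abb->b; baa->a; bab->b; bb->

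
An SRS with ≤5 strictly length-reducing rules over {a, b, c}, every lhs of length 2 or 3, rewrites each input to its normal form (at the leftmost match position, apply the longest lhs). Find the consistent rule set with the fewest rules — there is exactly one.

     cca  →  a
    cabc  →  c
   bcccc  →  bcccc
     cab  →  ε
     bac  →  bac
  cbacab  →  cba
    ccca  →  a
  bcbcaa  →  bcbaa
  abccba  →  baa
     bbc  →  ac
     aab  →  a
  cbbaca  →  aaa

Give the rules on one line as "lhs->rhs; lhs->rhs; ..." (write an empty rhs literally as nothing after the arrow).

  | cca => ca => a
  | cabc => abc => c
  | bcccc
  | cab => ab => ε

ab->; bb->a; ca->a; ccb->ba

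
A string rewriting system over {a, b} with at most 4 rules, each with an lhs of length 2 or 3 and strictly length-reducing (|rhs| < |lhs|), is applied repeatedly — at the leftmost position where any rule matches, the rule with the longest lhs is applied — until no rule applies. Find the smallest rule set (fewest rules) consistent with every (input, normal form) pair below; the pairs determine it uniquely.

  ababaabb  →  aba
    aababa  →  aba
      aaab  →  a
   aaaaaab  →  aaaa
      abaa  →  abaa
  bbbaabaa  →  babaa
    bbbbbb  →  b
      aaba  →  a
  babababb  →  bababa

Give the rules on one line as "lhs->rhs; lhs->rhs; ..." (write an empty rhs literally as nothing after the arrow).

  | ababaabb => ababb => aba
  | aababa => aba
  | aaab => a
  | aaaaaab => aaaa

aab->; abb->a; bb->b; bba->b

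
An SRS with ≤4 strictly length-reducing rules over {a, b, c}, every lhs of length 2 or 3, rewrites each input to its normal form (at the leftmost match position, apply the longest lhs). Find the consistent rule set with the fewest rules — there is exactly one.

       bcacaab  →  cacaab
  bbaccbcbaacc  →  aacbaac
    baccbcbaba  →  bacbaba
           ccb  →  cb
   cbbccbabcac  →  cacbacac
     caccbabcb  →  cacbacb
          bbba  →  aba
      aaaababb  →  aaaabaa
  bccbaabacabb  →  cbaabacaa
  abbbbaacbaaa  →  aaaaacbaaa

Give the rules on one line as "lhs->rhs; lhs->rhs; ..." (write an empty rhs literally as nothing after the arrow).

  | bcacaab => cacaab
  | bbaccbcbaacc => aaccbcbaacc => aacbcbaacc => aaccbaacc => aacbaacc => aacbaac
  | baccbcbaba => bacbcbaba => baccbaba => bacbaba
  | ccb => cb

bb->a; bc->c; cc->c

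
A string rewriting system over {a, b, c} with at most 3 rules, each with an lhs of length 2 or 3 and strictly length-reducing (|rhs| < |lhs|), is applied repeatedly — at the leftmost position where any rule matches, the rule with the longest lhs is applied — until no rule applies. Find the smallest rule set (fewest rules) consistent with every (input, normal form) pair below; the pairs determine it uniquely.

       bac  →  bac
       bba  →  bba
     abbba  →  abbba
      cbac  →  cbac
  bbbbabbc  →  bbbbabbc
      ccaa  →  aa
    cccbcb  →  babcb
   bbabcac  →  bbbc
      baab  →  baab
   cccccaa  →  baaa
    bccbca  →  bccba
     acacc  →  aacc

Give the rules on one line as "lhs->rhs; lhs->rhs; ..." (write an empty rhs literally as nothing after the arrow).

aba->b; ca->a; ccc->ba

  | bac
  | bba
  | abbba
  | cbac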